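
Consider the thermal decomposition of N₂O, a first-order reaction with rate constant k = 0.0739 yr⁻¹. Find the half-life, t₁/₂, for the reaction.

9.38 yr

Step 1: For a first-order reaction, t₁/₂ = ln(2)/k
Step 2: t₁/₂ = ln(2)/0.0739
Step 3: t₁/₂ = 0.6931/0.0739 = 9.38 yr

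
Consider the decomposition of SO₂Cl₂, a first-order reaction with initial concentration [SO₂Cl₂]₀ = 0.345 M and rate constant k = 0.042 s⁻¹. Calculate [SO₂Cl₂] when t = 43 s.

0.05669 M

Step 1: For a first-order reaction: [SO₂Cl₂] = [SO₂Cl₂]₀ × e^(-kt)
Step 2: [SO₂Cl₂] = 0.345 × e^(-0.042 × 43)
Step 3: [SO₂Cl₂] = 0.345 × e^(-1.806)
Step 4: [SO₂Cl₂] = 0.345 × 0.16431 = 0.05669 M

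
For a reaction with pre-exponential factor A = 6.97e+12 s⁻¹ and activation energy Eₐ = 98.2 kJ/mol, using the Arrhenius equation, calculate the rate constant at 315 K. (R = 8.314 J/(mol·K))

3.62e-04 s⁻¹

Step 1: Use the Arrhenius equation: k = A × exp(-Eₐ/RT)
Step 2: Convert Eₐ to J/mol: 98.2 kJ/mol = 98200 J/mol
Step 3: Calculate the exponent: -Eₐ/(RT) = -98200/(8.314 × 315) = -37.49652
Step 4: k = 6.97e+12 × exp(-37.49652)
Step 5: k = 6.97e+12 × 5.19360e-17 = 3.6199e-04 s⁻¹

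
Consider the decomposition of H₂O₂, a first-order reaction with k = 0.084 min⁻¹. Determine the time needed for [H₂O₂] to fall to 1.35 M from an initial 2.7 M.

8.252 min

Step 1: For first-order: t = ln([H₂O₂]₀/[H₂O₂])/k
Step 2: t = ln(2.7/1.35)/0.084
Step 3: t = ln(2)/0.084
Step 4: t = 0.6931/0.084 = 8.252 min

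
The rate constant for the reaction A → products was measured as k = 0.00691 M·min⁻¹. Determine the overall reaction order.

zeroth order (0)

Step 1: The units of k for an nth-order reaction are (concentration)^(1-n)·(time)⁻¹.
Step 2: Here k has units M·min⁻¹, so the concentration exponent is 1.
Step 3: 1 - n = 1 ⇒ n = 0. The reaction is zeroth order.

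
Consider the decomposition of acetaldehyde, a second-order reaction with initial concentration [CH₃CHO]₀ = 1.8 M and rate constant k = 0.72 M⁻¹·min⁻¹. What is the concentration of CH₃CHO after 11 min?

0.118 M

Step 1: For a second-order reaction: 1/[CH₃CHO] = 1/[CH₃CHO]₀ + kt
Step 2: 1/[CH₃CHO] = 1/1.8 + 0.72 × 11
Step 3: 1/[CH₃CHO] = 0.5556 + 7.92 = 8.476
Step 4: [CH₃CHO] = 1/8.476 = 0.118 M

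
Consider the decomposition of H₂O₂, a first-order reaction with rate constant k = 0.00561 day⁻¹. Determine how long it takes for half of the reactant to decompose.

123.6 day

Step 1: For a first-order reaction, t₁/₂ = ln(2)/k
Step 2: t₁/₂ = ln(2)/0.00561
Step 3: t₁/₂ = 0.6931/0.00561 = 123.6 day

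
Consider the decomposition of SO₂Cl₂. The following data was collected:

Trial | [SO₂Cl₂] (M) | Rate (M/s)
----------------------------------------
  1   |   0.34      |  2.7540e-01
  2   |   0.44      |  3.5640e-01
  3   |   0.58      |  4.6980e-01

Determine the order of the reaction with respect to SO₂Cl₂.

first order (1)

Step 1: Compare trials to find order n where rate₂/rate₁ = ([SO₂Cl₂]₂/[SO₂Cl₂]₁)^n
Step 2: rate₂/rate₁ = 3.5640e-01/2.7540e-01 = 1.294
Step 3: [SO₂Cl₂]₂/[SO₂Cl₂]₁ = 0.44/0.34 = 1.294
Step 4: n = ln(1.294)/ln(1.294) = 1.00 ≈ 1
Step 5: The reaction is first order in SO₂Cl₂.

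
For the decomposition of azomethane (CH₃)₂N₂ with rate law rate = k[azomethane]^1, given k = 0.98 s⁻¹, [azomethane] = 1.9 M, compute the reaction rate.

1.862 M/s

Step 1: Identify the rate law: rate = k[azomethane]^1
Step 2: Substitute values: rate = 0.98 × (1.9)^1
Step 3: Calculate: rate = 0.98 × 1.9 = 1.862 M/s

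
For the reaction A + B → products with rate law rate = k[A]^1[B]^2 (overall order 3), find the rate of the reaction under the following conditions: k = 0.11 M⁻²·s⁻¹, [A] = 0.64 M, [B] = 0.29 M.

0.005921 M/s

Step 1: The rate law is rate = k[A]^1[B]^2, overall order = 1+2 = 3
Step 2: Substitute values: rate = 0.11 × (0.64)^1 × (0.29)^2
Step 3: rate = 0.11 × 0.64 × 0.0841 = 0.00592064 M/s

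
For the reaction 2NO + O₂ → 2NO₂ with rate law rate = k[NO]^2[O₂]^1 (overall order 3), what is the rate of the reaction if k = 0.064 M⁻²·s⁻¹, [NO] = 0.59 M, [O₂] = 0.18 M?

0.00401 M/s

Step 1: The rate law is rate = k[NO]^2[O₂]^1, overall order = 2+1 = 3
Step 2: Substitute values: rate = 0.064 × (0.59)^2 × (0.18)^1
Step 3: rate = 0.064 × 0.3481 × 0.18 = 0.00401011 M/s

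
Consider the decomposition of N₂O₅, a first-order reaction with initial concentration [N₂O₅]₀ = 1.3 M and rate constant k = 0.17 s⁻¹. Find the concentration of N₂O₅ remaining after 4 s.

0.6586 M

Step 1: For a first-order reaction: [N₂O₅] = [N₂O₅]₀ × e^(-kt)
Step 2: [N₂O₅] = 1.3 × e^(-0.17 × 4)
Step 3: [N₂O₅] = 1.3 × e^(-0.68)
Step 4: [N₂O₅] = 1.3 × 0.506617 = 0.6586 M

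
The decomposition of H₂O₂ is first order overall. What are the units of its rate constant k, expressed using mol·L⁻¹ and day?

day⁻¹

Step 1: For overall order n, rate = k × (concentration)^n.
Step 2: Rate has units mol·L⁻¹·day⁻¹; concentration term has units (mol·L⁻¹)^1.
Step 3: k = rate / (concentration)^n, so units of k = (mol·L⁻¹)^(1-1)·day⁻¹ = day⁻¹.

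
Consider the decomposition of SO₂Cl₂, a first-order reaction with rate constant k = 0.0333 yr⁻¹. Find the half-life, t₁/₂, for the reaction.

20.82 yr

Step 1: For a first-order reaction, t₁/₂ = ln(2)/k
Step 2: t₁/₂ = ln(2)/0.0333
Step 3: t₁/₂ = 0.6931/0.0333 = 20.82 yr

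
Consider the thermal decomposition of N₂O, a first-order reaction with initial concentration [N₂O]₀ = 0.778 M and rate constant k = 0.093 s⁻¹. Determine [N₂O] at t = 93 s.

0.0001364 M

Step 1: For a first-order reaction: [N₂O] = [N₂O]₀ × e^(-kt)
Step 2: [N₂O] = 0.778 × e^(-0.093 × 93)
Step 3: [N₂O] = 0.778 × e^(-8.649)
Step 4: [N₂O] = 0.778 × 0.000175302 = 0.0001364 M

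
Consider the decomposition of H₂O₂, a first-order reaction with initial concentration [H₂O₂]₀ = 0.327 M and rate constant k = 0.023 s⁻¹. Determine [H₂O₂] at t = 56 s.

0.09019 M

Step 1: For a first-order reaction: [H₂O₂] = [H₂O₂]₀ × e^(-kt)
Step 2: [H₂O₂] = 0.327 × e^(-0.023 × 56)
Step 3: [H₂O₂] = 0.327 × e^(-1.288)
Step 4: [H₂O₂] = 0.327 × 0.275822 = 0.09019 M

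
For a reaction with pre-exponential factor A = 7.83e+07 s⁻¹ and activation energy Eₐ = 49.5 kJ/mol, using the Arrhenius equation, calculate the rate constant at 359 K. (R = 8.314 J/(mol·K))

4.91e+00 s⁻¹

Step 1: Use the Arrhenius equation: k = A × exp(-Eₐ/RT)
Step 2: Convert Eₐ to J/mol: 49.5 kJ/mol = 49500 J/mol
Step 3: Calculate the exponent: -Eₐ/(RT) = -49500/(8.314 × 359) = -16.58444
Step 4: k = 7.83e+07 × exp(-16.58444)
Step 5: k = 7.83e+07 × 6.27291e-08 = 4.9117e+00 s⁻¹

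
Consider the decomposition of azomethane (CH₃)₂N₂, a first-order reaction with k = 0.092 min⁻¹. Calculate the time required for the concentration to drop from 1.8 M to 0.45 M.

15.07 min

Step 1: For first-order: t = ln([azomethane]₀/[azomethane])/k
Step 2: t = ln(1.8/0.45)/0.092
Step 3: t = ln(4)/0.092
Step 4: t = 1.386/0.092 = 15.07 min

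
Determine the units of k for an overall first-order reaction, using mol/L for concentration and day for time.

day⁻¹

Step 1: For overall order n, rate = k × (concentration)^n.
Step 2: Rate has units mol/L·day⁻¹; concentration term has units (mol/L)^1.
Step 3: k = rate / (concentration)^n, so units of k = (mol/L)^(1-1)·day⁻¹ = day⁻¹.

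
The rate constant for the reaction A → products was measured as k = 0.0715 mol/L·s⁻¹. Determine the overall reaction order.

zeroth order (0)

Step 1: The units of k for an nth-order reaction are (concentration)^(1-n)·(time)⁻¹.
Step 2: Here k has units mol/L·s⁻¹, so the concentration exponent is 1.
Step 3: 1 - n = 1 ⇒ n = 0. The reaction is zeroth order.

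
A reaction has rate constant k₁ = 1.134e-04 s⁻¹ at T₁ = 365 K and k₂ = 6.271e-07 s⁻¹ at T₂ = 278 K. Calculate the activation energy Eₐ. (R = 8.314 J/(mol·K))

50.4 kJ/mol

Step 1: Use the two-temperature Arrhenius form: ln(k₂/k₁) = -Eₐ/R × (1/T₂ - 1/T₁)
Step 2: ln(k₂/k₁) = ln(6.271e-07/1.134e-04) = ln(0.00552998) = -5.19757
Step 3: 1/T₂ - 1/T₁ = 1/278 - 1/365 = 8.573963e-04 K⁻¹
Step 4: Eₐ = -R × ln(k₂/k₁) / (1/T₂ - 1/T₁) = -8.314 × -5.19757 / 8.573963e-04
Step 5: Eₐ = 5.0400e+04 J/mol = 50.4 kJ/mol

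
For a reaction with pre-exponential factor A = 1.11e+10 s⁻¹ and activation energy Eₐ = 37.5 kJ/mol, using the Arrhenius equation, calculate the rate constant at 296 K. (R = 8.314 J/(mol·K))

2.68e+03 s⁻¹

Step 1: Use the Arrhenius equation: k = A × exp(-Eₐ/RT)
Step 2: Convert Eₐ to J/mol: 37.5 kJ/mol = 37500 J/mol
Step 3: Calculate the exponent: -Eₐ/(RT) = -37500/(8.314 × 296) = -15.23805
Step 4: k = 1.11e+10 × exp(-15.23805)
Step 5: k = 1.11e+10 × 2.41101e-07 = 2.6762e+03 s⁻¹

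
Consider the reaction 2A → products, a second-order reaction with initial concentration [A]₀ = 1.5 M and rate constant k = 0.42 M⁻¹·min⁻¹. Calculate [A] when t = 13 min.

0.1632 M

Step 1: For a second-order reaction: 1/[A] = 1/[A]₀ + kt
Step 2: 1/[A] = 1/1.5 + 0.42 × 13
Step 3: 1/[A] = 0.6667 + 5.46 = 6.127
Step 4: [A] = 1/6.127 = 0.1632 M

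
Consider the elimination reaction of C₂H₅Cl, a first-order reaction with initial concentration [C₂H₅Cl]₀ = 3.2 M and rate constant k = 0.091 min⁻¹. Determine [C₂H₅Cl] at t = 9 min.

1.411 M

Step 1: For a first-order reaction: [C₂H₅Cl] = [C₂H₅Cl]₀ × e^(-kt)
Step 2: [C₂H₅Cl] = 3.2 × e^(-0.091 × 9)
Step 3: [C₂H₅Cl] = 3.2 × e^(-0.819)
Step 4: [C₂H₅Cl] = 3.2 × 0.440872 = 1.411 M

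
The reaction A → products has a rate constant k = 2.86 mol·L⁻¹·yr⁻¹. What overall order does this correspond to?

zeroth order (0)

Step 1: The units of k for an nth-order reaction are (concentration)^(1-n)·(time)⁻¹.
Step 2: Here k has units mol·L⁻¹·yr⁻¹, so the concentration exponent is 1.
Step 3: 1 - n = 1 ⇒ n = 0. The reaction is zeroth order.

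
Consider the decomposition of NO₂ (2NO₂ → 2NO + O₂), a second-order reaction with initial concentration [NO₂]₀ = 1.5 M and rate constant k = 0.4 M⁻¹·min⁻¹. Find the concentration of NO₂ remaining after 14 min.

0.1596 M

Step 1: For a second-order reaction: 1/[NO₂] = 1/[NO₂]₀ + kt
Step 2: 1/[NO₂] = 1/1.5 + 0.4 × 14
Step 3: 1/[NO₂] = 0.6667 + 5.6 = 6.267
Step 4: [NO₂] = 1/6.267 = 0.1596 M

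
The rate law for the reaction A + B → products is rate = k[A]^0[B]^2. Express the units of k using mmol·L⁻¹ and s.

(mmol·L⁻¹)⁻¹·s⁻¹

Step 1: Overall order = 0 + 2 = 2.
Step 2: rate has units mmol·L⁻¹·s⁻¹; [A]^0[B]^2 has units (mmol·L⁻¹)^2.
Step 3: k = rate/([A]^0[B]^2), so units of k = (mmol·L⁻¹)^(1-2)·s⁻¹ = (mmol·L⁻¹)⁻¹·s⁻¹.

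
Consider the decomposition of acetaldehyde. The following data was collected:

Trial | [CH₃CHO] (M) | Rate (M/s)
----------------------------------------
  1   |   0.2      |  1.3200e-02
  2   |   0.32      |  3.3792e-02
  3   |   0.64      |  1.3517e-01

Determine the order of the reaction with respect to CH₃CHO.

second order (2)

Step 1: Compare trials to find order n where rate₂/rate₁ = ([CH₃CHO]₂/[CH₃CHO]₁)^n
Step 2: rate₂/rate₁ = 3.3792e-02/1.3200e-02 = 2.56
Step 3: [CH₃CHO]₂/[CH₃CHO]₁ = 0.32/0.2 = 1.6
Step 4: n = ln(2.56)/ln(1.6) = 2.00 ≈ 2
Step 5: The reaction is second order in CH₃CHO.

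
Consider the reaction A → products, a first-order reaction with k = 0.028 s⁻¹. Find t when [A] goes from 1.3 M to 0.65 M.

24.76 s

Step 1: For first-order: t = ln([A]₀/[A])/k
Step 2: t = ln(1.3/0.65)/0.028
Step 3: t = ln(2)/0.028
Step 4: t = 0.6931/0.028 = 24.76 s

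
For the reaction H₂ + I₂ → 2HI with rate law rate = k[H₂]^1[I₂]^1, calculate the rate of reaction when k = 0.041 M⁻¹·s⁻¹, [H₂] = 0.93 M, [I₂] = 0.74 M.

0.02822 M/s

Step 1: The rate law is rate = k[H₂]^1[I₂]^1
Step 2: Substitute: rate = 0.041 × (0.93)^1 × (0.74)^1
Step 3: rate = 0.041 × 0.93 × 0.74 = 0.0282162 M/s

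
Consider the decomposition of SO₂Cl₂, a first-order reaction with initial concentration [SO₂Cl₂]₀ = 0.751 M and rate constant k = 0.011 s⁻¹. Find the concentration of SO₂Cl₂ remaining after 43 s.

0.468 M

Step 1: For a first-order reaction: [SO₂Cl₂] = [SO₂Cl₂]₀ × e^(-kt)
Step 2: [SO₂Cl₂] = 0.751 × e^(-0.011 × 43)
Step 3: [SO₂Cl₂] = 0.751 × e^(-0.473)
Step 4: [SO₂Cl₂] = 0.751 × 0.62313 = 0.468 M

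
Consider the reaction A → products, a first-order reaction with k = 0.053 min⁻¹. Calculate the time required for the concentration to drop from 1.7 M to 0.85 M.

13.08 min

Step 1: For first-order: t = ln([A]₀/[A])/k
Step 2: t = ln(1.7/0.85)/0.053
Step 3: t = ln(2)/0.053
Step 4: t = 0.6931/0.053 = 13.08 min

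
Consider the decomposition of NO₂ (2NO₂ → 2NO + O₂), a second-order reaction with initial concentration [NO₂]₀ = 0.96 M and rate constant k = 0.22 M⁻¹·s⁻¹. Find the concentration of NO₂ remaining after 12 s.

0.2716 M

Step 1: For a second-order reaction: 1/[NO₂] = 1/[NO₂]₀ + kt
Step 2: 1/[NO₂] = 1/0.96 + 0.22 × 12
Step 3: 1/[NO₂] = 1.042 + 2.64 = 3.682
Step 4: [NO₂] = 1/3.682 = 0.2716 M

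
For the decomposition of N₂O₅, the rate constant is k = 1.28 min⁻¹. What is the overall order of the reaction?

first order (1)

Step 1: The units of k for an nth-order reaction are (concentration)^(1-n)·(time)⁻¹.
Step 2: Here k has units min⁻¹, so the concentration exponent is 0.
Step 3: 1 - n = 0 ⇒ n = 1. The reaction is first order.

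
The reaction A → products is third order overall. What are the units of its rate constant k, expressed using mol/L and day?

(mol/L)⁻²·day⁻¹

Step 1: For overall order n, rate = k × (concentration)^n.
Step 2: Rate has units mol/L·day⁻¹; concentration term has units (mol/L)^3.
Step 3: k = rate / (concentration)^n, so units of k = (mol/L)^(1-3)·day⁻¹ = (mol/L)⁻²·day⁻¹.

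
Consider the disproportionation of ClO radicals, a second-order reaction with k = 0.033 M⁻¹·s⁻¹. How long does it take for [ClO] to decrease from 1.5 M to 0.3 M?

80.81 s

Step 1: For second-order: t = (1/[ClO] - 1/[ClO]₀)/k
Step 2: t = (1/0.3 - 1/1.5)/0.033
Step 3: t = (3.333 - 0.6667)/0.033
Step 4: t = 2.667/0.033 = 80.81 s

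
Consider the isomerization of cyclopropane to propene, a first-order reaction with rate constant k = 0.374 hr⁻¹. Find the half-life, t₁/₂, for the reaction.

1.853 hr

Step 1: For a first-order reaction, t₁/₂ = ln(2)/k
Step 2: t₁/₂ = ln(2)/0.374
Step 3: t₁/₂ = 0.6931/0.374 = 1.853 hr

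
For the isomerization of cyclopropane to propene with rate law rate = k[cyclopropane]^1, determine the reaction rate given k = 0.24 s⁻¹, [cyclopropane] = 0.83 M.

0.1992 M/s

Step 1: Identify the rate law: rate = k[cyclopropane]^1
Step 2: Substitute values: rate = 0.24 × (0.83)^1
Step 3: Calculate: rate = 0.24 × 0.83 = 0.1992 M/s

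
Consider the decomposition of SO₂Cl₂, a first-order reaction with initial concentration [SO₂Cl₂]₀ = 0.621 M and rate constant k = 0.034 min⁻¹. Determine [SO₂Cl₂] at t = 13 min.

0.3991 M

Step 1: For a first-order reaction: [SO₂Cl₂] = [SO₂Cl₂]₀ × e^(-kt)
Step 2: [SO₂Cl₂] = 0.621 × e^(-0.034 × 13)
Step 3: [SO₂Cl₂] = 0.621 × e^(-0.442)
Step 4: [SO₂Cl₂] = 0.621 × 0.64275 = 0.3991 M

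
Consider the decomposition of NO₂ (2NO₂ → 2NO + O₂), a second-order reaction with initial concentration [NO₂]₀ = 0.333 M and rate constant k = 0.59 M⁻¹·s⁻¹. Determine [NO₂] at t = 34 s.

0.04336 M

Step 1: For a second-order reaction: 1/[NO₂] = 1/[NO₂]₀ + kt
Step 2: 1/[NO₂] = 1/0.333 + 0.59 × 34
Step 3: 1/[NO₂] = 3.003 + 20.06 = 23.06
Step 4: [NO₂] = 1/23.06 = 0.04336 M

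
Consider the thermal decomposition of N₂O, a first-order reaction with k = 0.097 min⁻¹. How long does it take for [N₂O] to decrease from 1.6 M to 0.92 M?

5.705 min

Step 1: For first-order: t = ln([N₂O]₀/[N₂O])/k
Step 2: t = ln(1.6/0.92)/0.097
Step 3: t = ln(1.739)/0.097
Step 4: t = 0.5534/0.097 = 5.705 min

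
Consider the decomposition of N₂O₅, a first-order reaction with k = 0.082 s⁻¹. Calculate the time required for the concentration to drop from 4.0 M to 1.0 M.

16.91 s

Step 1: For first-order: t = ln([N₂O₅]₀/[N₂O₅])/k
Step 2: t = ln(4.0/1.0)/0.082
Step 3: t = ln(4)/0.082
Step 4: t = 1.386/0.082 = 16.91 s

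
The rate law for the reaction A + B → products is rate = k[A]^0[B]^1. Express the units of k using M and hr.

hr⁻¹

Step 1: Overall order = 0 + 1 = 1.
Step 2: rate has units M·hr⁻¹; [A]^0[B]^1 has units M^1.
Step 3: k = rate/([A]^0[B]^1), so units of k = M^(1-1)·hr⁻¹ = hr⁻¹.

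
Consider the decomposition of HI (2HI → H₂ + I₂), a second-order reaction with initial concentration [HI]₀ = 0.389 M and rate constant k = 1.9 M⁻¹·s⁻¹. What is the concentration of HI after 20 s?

0.02465 M

Step 1: For a second-order reaction: 1/[HI] = 1/[HI]₀ + kt
Step 2: 1/[HI] = 1/0.389 + 1.9 × 20
Step 3: 1/[HI] = 2.571 + 38 = 40.57
Step 4: [HI] = 1/40.57 = 0.02465 M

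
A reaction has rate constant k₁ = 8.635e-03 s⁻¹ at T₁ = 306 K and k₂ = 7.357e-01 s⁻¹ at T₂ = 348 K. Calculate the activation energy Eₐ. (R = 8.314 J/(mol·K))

93.7 kJ/mol

Step 1: Use the two-temperature Arrhenius form: ln(k₂/k₁) = -Eₐ/R × (1/T₂ - 1/T₁)
Step 2: ln(k₂/k₁) = ln(7.357e-01/8.635e-03) = ln(85.1998) = 4.445
Step 3: 1/T₂ - 1/T₁ = 1/348 - 1/306 = -3.944106e-04 K⁻¹
Step 4: Eₐ = -R × ln(k₂/k₁) / (1/T₂ - 1/T₁) = -8.314 × 4.445 / -3.944106e-04
Step 5: Eₐ = 9.3699e+04 J/mol = 93.7 kJ/mol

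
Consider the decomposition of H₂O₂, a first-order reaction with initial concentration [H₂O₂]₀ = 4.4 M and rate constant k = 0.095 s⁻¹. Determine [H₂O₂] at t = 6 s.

2.488 M

Step 1: For a first-order reaction: [H₂O₂] = [H₂O₂]₀ × e^(-kt)
Step 2: [H₂O₂] = 4.4 × e^(-0.095 × 6)
Step 3: [H₂O₂] = 4.4 × e^(-0.57)
Step 4: [H₂O₂] = 4.4 × 0.565525 = 2.488 M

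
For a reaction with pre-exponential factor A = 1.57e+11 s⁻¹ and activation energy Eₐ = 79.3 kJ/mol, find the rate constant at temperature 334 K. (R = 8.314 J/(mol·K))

6.22e-02 s⁻¹

Step 1: Use the Arrhenius equation: k = A × exp(-Eₐ/RT)
Step 2: Convert Eₐ to J/mol: 79.3 kJ/mol = 79300 J/mol
Step 3: Calculate the exponent: -Eₐ/(RT) = -79300/(8.314 × 334) = -28.55727
Step 4: k = 1.57e+11 × exp(-28.55727)
Step 5: k = 1.57e+11 × 3.96037e-13 = 6.2178e-02 s⁻¹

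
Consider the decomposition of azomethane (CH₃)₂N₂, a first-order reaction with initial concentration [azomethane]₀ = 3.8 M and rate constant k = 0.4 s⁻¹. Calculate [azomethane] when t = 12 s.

0.03127 M

Step 1: For a first-order reaction: [azomethane] = [azomethane]₀ × e^(-kt)
Step 2: [azomethane] = 3.8 × e^(-0.4 × 12)
Step 3: [azomethane] = 3.8 × e^(-4.8)
Step 4: [azomethane] = 3.8 × 0.00822975 = 0.03127 M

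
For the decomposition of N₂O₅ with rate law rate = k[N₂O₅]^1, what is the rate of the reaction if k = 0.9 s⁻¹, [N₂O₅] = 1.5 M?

1.35 M/s

Step 1: Identify the rate law: rate = k[N₂O₅]^1
Step 2: Substitute values: rate = 0.9 × (1.5)^1
Step 3: Calculate: rate = 0.9 × 1.5 = 1.35 M/s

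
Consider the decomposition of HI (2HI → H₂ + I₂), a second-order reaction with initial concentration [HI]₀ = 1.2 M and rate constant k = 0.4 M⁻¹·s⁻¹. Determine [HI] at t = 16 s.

0.1382 M

Step 1: For a second-order reaction: 1/[HI] = 1/[HI]₀ + kt
Step 2: 1/[HI] = 1/1.2 + 0.4 × 16
Step 3: 1/[HI] = 0.8333 + 6.4 = 7.233
Step 4: [HI] = 1/7.233 = 0.1382 M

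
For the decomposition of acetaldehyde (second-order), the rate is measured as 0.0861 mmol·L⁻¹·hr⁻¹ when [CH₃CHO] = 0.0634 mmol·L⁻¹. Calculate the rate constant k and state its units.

21.42 (mmol·L⁻¹)⁻¹·hr⁻¹

Step 1: rate = k[CH₃CHO]^2, so k = rate / [CH₃CHO]^2.
Step 2: k = 0.0861 / (0.0634)^2 = 0.0861 / 0.00402.
Step 3: k = 21.42 (mmol·L⁻¹)⁻¹·hr⁻¹.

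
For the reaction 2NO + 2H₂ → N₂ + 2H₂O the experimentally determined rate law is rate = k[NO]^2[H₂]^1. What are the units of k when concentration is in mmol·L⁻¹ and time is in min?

(mmol·L⁻¹)⁻²·min⁻¹

Step 1: Overall order = 2 + 1 = 3.
Step 2: rate has units mmol·L⁻¹·min⁻¹; [NO]^2[H₂]^1 has units (mmol·L⁻¹)^3.
Step 3: k = rate/([NO]^2[H₂]^1), so units of k = (mmol·L⁻¹)^(1-3)·min⁻¹ = (mmol·L⁻¹)⁻²·min⁻¹.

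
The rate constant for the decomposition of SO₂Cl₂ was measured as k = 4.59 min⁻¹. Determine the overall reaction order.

first order (1)

Step 1: The units of k for an nth-order reaction are (concentration)^(1-n)·(time)⁻¹.
Step 2: Here k has units min⁻¹, so the concentration exponent is 0.
Step 3: 1 - n = 0 ⇒ n = 1. The reaction is first order.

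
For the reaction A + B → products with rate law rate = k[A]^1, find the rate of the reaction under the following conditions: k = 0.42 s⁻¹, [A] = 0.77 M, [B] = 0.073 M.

0.3234 M/s

Step 1: The rate law is rate = k[A]^1
Step 2: Note that the rate does not depend on [B] (zero order in B).
Step 3: rate = 0.42 × (0.77)^1 = 0.3234 M/s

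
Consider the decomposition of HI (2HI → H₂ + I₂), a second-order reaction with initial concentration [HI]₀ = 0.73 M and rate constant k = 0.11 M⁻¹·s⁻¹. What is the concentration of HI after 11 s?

0.3876 M

Step 1: For a second-order reaction: 1/[HI] = 1/[HI]₀ + kt
Step 2: 1/[HI] = 1/0.73 + 0.11 × 11
Step 3: 1/[HI] = 1.37 + 1.21 = 2.58
Step 4: [HI] = 1/2.58 = 0.3876 M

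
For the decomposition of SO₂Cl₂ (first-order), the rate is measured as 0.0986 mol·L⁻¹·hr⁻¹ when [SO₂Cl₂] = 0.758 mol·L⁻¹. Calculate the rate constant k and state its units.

0.1301 hr⁻¹

Step 1: rate = k[SO₂Cl₂]^1, so k = rate / [SO₂Cl₂]^1.
Step 2: k = 0.0986 / (0.758)^1 = 0.0986 / 0.758.
Step 3: k = 0.1301 hr⁻¹.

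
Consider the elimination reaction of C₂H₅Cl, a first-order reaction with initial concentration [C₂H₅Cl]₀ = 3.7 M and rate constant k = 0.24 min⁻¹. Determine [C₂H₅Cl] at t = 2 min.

2.289 M

Step 1: For a first-order reaction: [C₂H₅Cl] = [C₂H₅Cl]₀ × e^(-kt)
Step 2: [C₂H₅Cl] = 3.7 × e^(-0.24 × 2)
Step 3: [C₂H₅Cl] = 3.7 × e^(-0.48)
Step 4: [C₂H₅Cl] = 3.7 × 0.618783 = 2.289 M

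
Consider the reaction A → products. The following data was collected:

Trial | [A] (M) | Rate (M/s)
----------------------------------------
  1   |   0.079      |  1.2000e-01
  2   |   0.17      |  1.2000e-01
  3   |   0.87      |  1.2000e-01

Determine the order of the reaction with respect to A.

zeroth order (0)

Step 1: Compare trials - when concentration changes, rate stays constant.
Step 2: rate₂/rate₁ = 1.2000e-01/1.2000e-01 = 1
Step 3: [A]₂/[A]₁ = 0.17/0.079 = 2.152
Step 4: Since rate ratio ≈ (conc ratio)^0, the reaction is zeroth order.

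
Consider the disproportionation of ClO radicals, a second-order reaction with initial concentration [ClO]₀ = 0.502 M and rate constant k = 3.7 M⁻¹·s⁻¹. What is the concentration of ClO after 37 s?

0.0072 M

Step 1: For a second-order reaction: 1/[ClO] = 1/[ClO]₀ + kt
Step 2: 1/[ClO] = 1/0.502 + 3.7 × 37
Step 3: 1/[ClO] = 1.992 + 136.9 = 138.9
Step 4: [ClO] = 1/138.9 = 0.0072 M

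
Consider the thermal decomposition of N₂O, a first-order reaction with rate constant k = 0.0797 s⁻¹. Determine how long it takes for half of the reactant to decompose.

8.697 s

Step 1: For a first-order reaction, t₁/₂ = ln(2)/k
Step 2: t₁/₂ = ln(2)/0.0797
Step 3: t₁/₂ = 0.6931/0.0797 = 8.697 s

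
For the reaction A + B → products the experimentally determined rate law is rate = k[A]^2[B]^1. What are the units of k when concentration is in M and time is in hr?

M⁻²·hr⁻¹

Step 1: Overall order = 2 + 1 = 3.
Step 2: rate has units M·hr⁻¹; [A]^2[B]^1 has units M^3.
Step 3: k = rate/([A]^2[B]^1), so units of k = M^(1-3)·hr⁻¹ = M⁻²·hr⁻¹.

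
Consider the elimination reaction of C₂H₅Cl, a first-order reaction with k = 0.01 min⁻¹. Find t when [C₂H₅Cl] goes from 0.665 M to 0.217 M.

112 min

Step 1: For first-order: t = ln([C₂H₅Cl]₀/[C₂H₅Cl])/k
Step 2: t = ln(0.665/0.217)/0.01
Step 3: t = ln(3.065)/0.01
Step 4: t = 1.12/0.01 = 112 min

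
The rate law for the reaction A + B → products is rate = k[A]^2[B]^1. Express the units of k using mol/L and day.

(mol/L)⁻²·day⁻¹

Step 1: Overall order = 2 + 1 = 3.
Step 2: rate has units mol/L·day⁻¹; [A]^2[B]^1 has units (mol/L)^3.
Step 3: k = rate/([A]^2[B]^1), so units of k = (mol/L)^(1-3)·day⁻¹ = (mol/L)⁻²·day⁻¹.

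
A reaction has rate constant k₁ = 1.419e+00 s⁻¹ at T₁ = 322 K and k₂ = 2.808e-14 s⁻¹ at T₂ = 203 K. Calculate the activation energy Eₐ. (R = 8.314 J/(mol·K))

144.1 kJ/mol

Step 1: Use the two-temperature Arrhenius form: ln(k₂/k₁) = -Eₐ/R × (1/T₂ - 1/T₁)
Step 2: ln(k₂/k₁) = ln(2.808e-14/1.419e+00) = ln(1.97886e-14) = -31.5537
Step 3: 1/T₂ - 1/T₁ = 1/203 - 1/322 = 1.820518e-03 K⁻¹
Step 4: Eₐ = -R × ln(k₂/k₁) / (1/T₂ - 1/T₁) = -8.314 × -31.5537 / 1.820518e-03
Step 5: Eₐ = 1.4410e+05 J/mol = 144.1 kJ/mol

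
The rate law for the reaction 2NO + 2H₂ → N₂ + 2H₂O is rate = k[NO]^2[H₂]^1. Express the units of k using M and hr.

M⁻²·hr⁻¹

Step 1: Overall order = 2 + 1 = 3.
Step 2: rate has units M·hr⁻¹; [NO]^2[H₂]^1 has units M^3.
Step 3: k = rate/([NO]^2[H₂]^1), so units of k = M^(1-3)·hr⁻¹ = M⁻²·hr⁻¹.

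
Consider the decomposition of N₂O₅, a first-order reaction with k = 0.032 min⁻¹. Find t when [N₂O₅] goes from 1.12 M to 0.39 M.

32.97 min

Step 1: For first-order: t = ln([N₂O₅]₀/[N₂O₅])/k
Step 2: t = ln(1.12/0.39)/0.032
Step 3: t = ln(2.872)/0.032
Step 4: t = 1.055/0.032 = 32.97 min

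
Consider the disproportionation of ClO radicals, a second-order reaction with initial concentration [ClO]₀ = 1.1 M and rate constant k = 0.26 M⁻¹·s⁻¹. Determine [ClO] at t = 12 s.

0.2482 M

Step 1: For a second-order reaction: 1/[ClO] = 1/[ClO]₀ + kt
Step 2: 1/[ClO] = 1/1.1 + 0.26 × 12
Step 3: 1/[ClO] = 0.9091 + 3.12 = 4.029
Step 4: [ClO] = 1/4.029 = 0.2482 M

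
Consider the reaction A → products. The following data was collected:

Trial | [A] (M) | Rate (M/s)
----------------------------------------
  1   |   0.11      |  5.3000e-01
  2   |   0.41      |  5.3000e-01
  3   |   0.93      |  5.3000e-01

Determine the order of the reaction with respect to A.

zeroth order (0)

Step 1: Compare trials - when concentration changes, rate stays constant.
Step 2: rate₂/rate₁ = 5.3000e-01/5.3000e-01 = 1
Step 3: [A]₂/[A]₁ = 0.41/0.11 = 3.727
Step 4: Since rate ratio ≈ (conc ratio)^0, the reaction is zeroth order.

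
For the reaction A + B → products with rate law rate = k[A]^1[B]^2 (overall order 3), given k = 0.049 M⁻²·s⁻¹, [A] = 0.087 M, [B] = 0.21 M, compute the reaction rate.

0.000188 M/s

Step 1: The rate law is rate = k[A]^1[B]^2, overall order = 1+2 = 3
Step 2: Substitute values: rate = 0.049 × (0.087)^1 × (0.21)^2
Step 3: rate = 0.049 × 0.087 × 0.0441 = 0.000187998 M/s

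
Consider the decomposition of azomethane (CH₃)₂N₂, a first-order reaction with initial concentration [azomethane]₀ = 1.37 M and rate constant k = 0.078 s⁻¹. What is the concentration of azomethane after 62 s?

0.01088 M

Step 1: For a first-order reaction: [azomethane] = [azomethane]₀ × e^(-kt)
Step 2: [azomethane] = 1.37 × e^(-0.078 × 62)
Step 3: [azomethane] = 1.37 × e^(-4.836)
Step 4: [azomethane] = 1.37 × 0.00793875 = 0.01088 M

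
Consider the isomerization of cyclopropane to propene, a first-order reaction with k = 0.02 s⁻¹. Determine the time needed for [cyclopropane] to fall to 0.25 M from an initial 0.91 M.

64.6 s

Step 1: For first-order: t = ln([cyclopropane]₀/[cyclopropane])/k
Step 2: t = ln(0.91/0.25)/0.02
Step 3: t = ln(3.64)/0.02
Step 4: t = 1.292/0.02 = 64.6 s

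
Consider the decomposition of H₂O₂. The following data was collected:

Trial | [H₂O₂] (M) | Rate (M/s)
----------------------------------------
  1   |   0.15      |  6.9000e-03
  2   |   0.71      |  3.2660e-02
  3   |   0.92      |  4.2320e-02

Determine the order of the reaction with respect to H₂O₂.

first order (1)

Step 1: Compare trials to find order n where rate₂/rate₁ = ([H₂O₂]₂/[H₂O₂]₁)^n
Step 2: rate₂/rate₁ = 3.2660e-02/6.9000e-03 = 4.733
Step 3: [H₂O₂]₂/[H₂O₂]₁ = 0.71/0.15 = 4.733
Step 4: n = ln(4.733)/ln(4.733) = 1.00 ≈ 1
Step 5: The reaction is first order in H₂O₂.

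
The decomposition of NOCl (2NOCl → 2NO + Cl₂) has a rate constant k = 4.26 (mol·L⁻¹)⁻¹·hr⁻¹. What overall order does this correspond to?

second order (2)

Step 1: The units of k for an nth-order reaction are (concentration)^(1-n)·(time)⁻¹.
Step 2: Here k has units (mol·L⁻¹)⁻¹·hr⁻¹, so the concentration exponent is -1.
Step 3: 1 - n = -1 ⇒ n = 2. The reaction is second order.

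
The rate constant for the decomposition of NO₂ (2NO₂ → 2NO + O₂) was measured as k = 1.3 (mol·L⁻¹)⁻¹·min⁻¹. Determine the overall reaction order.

second order (2)

Step 1: The units of k for an nth-order reaction are (concentration)^(1-n)·(time)⁻¹.
Step 2: Here k has units (mol·L⁻¹)⁻¹·min⁻¹, so the concentration exponent is -1.
Step 3: 1 - n = -1 ⇒ n = 2. The reaction is second order.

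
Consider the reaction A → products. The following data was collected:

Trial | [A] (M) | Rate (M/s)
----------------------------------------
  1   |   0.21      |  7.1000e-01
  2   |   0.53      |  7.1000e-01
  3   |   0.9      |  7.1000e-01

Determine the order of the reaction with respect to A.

zeroth order (0)

Step 1: Compare trials - when concentration changes, rate stays constant.
Step 2: rate₂/rate₁ = 7.1000e-01/7.1000e-01 = 1
Step 3: [A]₂/[A]₁ = 0.53/0.21 = 2.524
Step 4: Since rate ratio ≈ (conc ratio)^0, the reaction is zeroth order.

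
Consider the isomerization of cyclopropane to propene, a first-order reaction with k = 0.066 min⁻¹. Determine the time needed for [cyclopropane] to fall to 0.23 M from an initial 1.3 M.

26.24 min

Step 1: For first-order: t = ln([cyclopropane]₀/[cyclopropane])/k
Step 2: t = ln(1.3/0.23)/0.066
Step 3: t = ln(5.652)/0.066
Step 4: t = 1.732/0.066 = 26.24 min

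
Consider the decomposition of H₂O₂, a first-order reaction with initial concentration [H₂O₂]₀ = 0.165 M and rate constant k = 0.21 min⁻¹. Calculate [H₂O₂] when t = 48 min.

6.915e-06 M

Step 1: For a first-order reaction: [H₂O₂] = [H₂O₂]₀ × e^(-kt)
Step 2: [H₂O₂] = 0.165 × e^(-0.21 × 48)
Step 3: [H₂O₂] = 0.165 × e^(-10.08)
Step 4: [H₂O₂] = 0.165 × 4.19094e-05 = 6.915e-06 M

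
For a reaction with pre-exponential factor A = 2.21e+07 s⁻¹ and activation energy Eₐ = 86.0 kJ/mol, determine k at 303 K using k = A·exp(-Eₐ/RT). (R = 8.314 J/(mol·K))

3.30e-08 s⁻¹

Step 1: Use the Arrhenius equation: k = A × exp(-Eₐ/RT)
Step 2: Convert Eₐ to J/mol: 86.0 kJ/mol = 86000 J/mol
Step 3: Calculate the exponent: -Eₐ/(RT) = -86000/(8.314 × 303) = -34.13861
Step 4: k = 2.21e+07 × exp(-34.13861)
Step 5: k = 2.21e+07 × 1.49207e-15 = 3.2975e-08 s⁻¹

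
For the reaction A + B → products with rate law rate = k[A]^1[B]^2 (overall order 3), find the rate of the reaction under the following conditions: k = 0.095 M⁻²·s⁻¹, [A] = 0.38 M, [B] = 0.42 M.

0.006368 M/s

Step 1: The rate law is rate = k[A]^1[B]^2, overall order = 1+2 = 3
Step 2: Substitute values: rate = 0.095 × (0.38)^1 × (0.42)^2
Step 3: rate = 0.095 × 0.38 × 0.1764 = 0.00636804 M/s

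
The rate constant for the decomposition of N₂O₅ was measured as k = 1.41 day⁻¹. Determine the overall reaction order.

first order (1)

Step 1: The units of k for an nth-order reaction are (concentration)^(1-n)·(time)⁻¹.
Step 2: Here k has units day⁻¹, so the concentration exponent is 0.
Step 3: 1 - n = 0 ⇒ n = 1. The reaction is first order.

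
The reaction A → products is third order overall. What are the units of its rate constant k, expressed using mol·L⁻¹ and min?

(mol·L⁻¹)⁻²·min⁻¹

Step 1: For overall order n, rate = k × (concentration)^n.
Step 2: Rate has units mol·L⁻¹·min⁻¹; concentration term has units (mol·L⁻¹)^3.
Step 3: k = rate / (concentration)^n, so units of k = (mol·L⁻¹)^(1-3)·min⁻¹ = (mol·L⁻¹)⁻²·min⁻¹.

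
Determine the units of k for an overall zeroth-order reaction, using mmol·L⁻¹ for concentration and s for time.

mmol·L⁻¹·s⁻¹

Step 1: For overall order n, rate = k × (concentration)^n.
Step 2: Rate has units mmol·L⁻¹·s⁻¹; concentration term has units (mmol·L⁻¹)^0.
Step 3: k = rate / (concentration)^n, so units of k = (mmol·L⁻¹)^(1-0)·s⁻¹ = mmol·L⁻¹·s⁻¹.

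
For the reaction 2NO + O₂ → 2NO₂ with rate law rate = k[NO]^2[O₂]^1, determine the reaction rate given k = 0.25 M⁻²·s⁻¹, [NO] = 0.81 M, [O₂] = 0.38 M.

0.06233 M/s

Step 1: The rate law is rate = k[NO]^2[O₂]^1
Step 2: Substitute: rate = 0.25 × (0.81)^2 × (0.38)^1
Step 3: rate = 0.25 × 0.6561 × 0.38 = 0.0623295 M/s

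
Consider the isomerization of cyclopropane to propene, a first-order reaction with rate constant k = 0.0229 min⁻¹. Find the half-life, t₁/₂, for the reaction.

30.27 min

Step 1: For a first-order reaction, t₁/₂ = ln(2)/k
Step 2: t₁/₂ = ln(2)/0.0229
Step 3: t₁/₂ = 0.6931/0.0229 = 30.27 min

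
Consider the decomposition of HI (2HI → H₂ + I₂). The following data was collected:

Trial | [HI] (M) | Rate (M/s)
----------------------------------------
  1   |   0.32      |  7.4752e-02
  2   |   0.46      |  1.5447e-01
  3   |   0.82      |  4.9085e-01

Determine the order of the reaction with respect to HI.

second order (2)

Step 1: Compare trials to find order n where rate₂/rate₁ = ([HI]₂/[HI]₁)^n
Step 2: rate₂/rate₁ = 1.5447e-01/7.4752e-02 = 2.066
Step 3: [HI]₂/[HI]₁ = 0.46/0.32 = 1.438
Step 4: n = ln(2.066)/ln(1.438) = 2.00 ≈ 2
Step 5: The reaction is second order in HI.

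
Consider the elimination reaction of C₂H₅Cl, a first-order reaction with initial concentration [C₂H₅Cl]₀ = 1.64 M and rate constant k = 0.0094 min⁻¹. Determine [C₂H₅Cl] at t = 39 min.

1.137 M

Step 1: For a first-order reaction: [C₂H₅Cl] = [C₂H₅Cl]₀ × e^(-kt)
Step 2: [C₂H₅Cl] = 1.64 × e^(-0.0094 × 39)
Step 3: [C₂H₅Cl] = 1.64 × e^(-0.3666)
Step 4: [C₂H₅Cl] = 1.64 × 0.693087 = 1.137 M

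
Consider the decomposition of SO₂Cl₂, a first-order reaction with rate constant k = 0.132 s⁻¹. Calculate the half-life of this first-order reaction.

5.251 s

Step 1: For a first-order reaction, t₁/₂ = ln(2)/k
Step 2: t₁/₂ = ln(2)/0.132
Step 3: t₁/₂ = 0.6931/0.132 = 5.251 s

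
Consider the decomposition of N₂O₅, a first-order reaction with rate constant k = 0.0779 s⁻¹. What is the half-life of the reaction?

8.898 s

Step 1: For a first-order reaction, t₁/₂ = ln(2)/k
Step 2: t₁/₂ = ln(2)/0.0779
Step 3: t₁/₂ = 0.6931/0.0779 = 8.898 s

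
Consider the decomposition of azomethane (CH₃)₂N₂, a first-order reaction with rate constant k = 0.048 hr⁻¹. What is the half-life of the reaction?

14.44 hr

Step 1: For a first-order reaction, t₁/₂ = ln(2)/k
Step 2: t₁/₂ = ln(2)/0.048
Step 3: t₁/₂ = 0.6931/0.048 = 14.44 hr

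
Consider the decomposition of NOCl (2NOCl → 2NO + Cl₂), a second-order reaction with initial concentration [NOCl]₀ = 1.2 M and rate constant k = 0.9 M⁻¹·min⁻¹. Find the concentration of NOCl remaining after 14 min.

0.07444 M

Step 1: For a second-order reaction: 1/[NOCl] = 1/[NOCl]₀ + kt
Step 2: 1/[NOCl] = 1/1.2 + 0.9 × 14
Step 3: 1/[NOCl] = 0.8333 + 12.6 = 13.43
Step 4: [NOCl] = 1/13.43 = 0.07444 M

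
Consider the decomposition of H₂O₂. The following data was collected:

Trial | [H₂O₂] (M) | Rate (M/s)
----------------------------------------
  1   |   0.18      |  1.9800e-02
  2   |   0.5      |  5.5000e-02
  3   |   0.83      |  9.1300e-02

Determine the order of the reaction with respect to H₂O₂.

first order (1)

Step 1: Compare trials to find order n where rate₂/rate₁ = ([H₂O₂]₂/[H₂O₂]₁)^n
Step 2: rate₂/rate₁ = 5.5000e-02/1.9800e-02 = 2.778
Step 3: [H₂O₂]₂/[H₂O₂]₁ = 0.5/0.18 = 2.778
Step 4: n = ln(2.778)/ln(2.778) = 1.00 ≈ 1
Step 5: The reaction is first order in H₂O₂.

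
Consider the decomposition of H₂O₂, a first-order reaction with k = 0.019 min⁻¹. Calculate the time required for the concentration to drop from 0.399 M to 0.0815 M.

83.6 min

Step 1: For first-order: t = ln([H₂O₂]₀/[H₂O₂])/k
Step 2: t = ln(0.399/0.0815)/0.019
Step 3: t = ln(4.896)/0.019
Step 4: t = 1.588/0.019 = 83.6 min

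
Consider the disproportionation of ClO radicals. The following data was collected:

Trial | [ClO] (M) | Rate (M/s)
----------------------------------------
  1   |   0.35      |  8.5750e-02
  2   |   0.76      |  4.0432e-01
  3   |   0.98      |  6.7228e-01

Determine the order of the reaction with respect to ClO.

second order (2)

Step 1: Compare trials to find order n where rate₂/rate₁ = ([ClO]₂/[ClO]₁)^n
Step 2: rate₂/rate₁ = 4.0432e-01/8.5750e-02 = 4.715
Step 3: [ClO]₂/[ClO]₁ = 0.76/0.35 = 2.171
Step 4: n = ln(4.715)/ln(2.171) = 2.00 ≈ 2
Step 5: The reaction is second order in ClO.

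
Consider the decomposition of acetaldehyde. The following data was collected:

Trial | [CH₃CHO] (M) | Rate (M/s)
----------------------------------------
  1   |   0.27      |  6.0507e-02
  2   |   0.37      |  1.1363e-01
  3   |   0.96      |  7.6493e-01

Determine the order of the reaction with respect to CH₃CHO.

second order (2)

Step 1: Compare trials to find order n where rate₂/rate₁ = ([CH₃CHO]₂/[CH₃CHO]₁)^n
Step 2: rate₂/rate₁ = 1.1363e-01/6.0507e-02 = 1.878
Step 3: [CH₃CHO]₂/[CH₃CHO]₁ = 0.37/0.27 = 1.37
Step 4: n = ln(1.878)/ln(1.37) = 2.00 ≈ 2
Step 5: The reaction is second order in CH₃CHO.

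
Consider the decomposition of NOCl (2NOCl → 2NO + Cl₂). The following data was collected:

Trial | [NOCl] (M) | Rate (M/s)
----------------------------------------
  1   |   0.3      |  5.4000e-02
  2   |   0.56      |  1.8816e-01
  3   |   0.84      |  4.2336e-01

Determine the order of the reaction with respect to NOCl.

second order (2)

Step 1: Compare trials to find order n where rate₂/rate₁ = ([NOCl]₂/[NOCl]₁)^n
Step 2: rate₂/rate₁ = 1.8816e-01/5.4000e-02 = 3.484
Step 3: [NOCl]₂/[NOCl]₁ = 0.56/0.3 = 1.867
Step 4: n = ln(3.484)/ln(1.867) = 2.00 ≈ 2
Step 5: The reaction is second order in NOCl.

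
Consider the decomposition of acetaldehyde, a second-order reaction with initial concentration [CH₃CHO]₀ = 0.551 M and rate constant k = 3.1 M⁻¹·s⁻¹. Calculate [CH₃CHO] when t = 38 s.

0.00836 M

Step 1: For a second-order reaction: 1/[CH₃CHO] = 1/[CH₃CHO]₀ + kt
Step 2: 1/[CH₃CHO] = 1/0.551 + 3.1 × 38
Step 3: 1/[CH₃CHO] = 1.815 + 117.8 = 119.6
Step 4: [CH₃CHO] = 1/119.6 = 0.00836 M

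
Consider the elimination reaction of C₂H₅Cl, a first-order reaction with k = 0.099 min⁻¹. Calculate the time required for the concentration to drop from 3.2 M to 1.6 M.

7.001 min

Step 1: For first-order: t = ln([C₂H₅Cl]₀/[C₂H₅Cl])/k
Step 2: t = ln(3.2/1.6)/0.099
Step 3: t = ln(2)/0.099
Step 4: t = 0.6931/0.099 = 7.001 min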